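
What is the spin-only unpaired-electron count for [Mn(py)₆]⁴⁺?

Summing ligand charges against the +4 overall charge gives an oxidation state of +4 for manganese.
Mn sits in group 7, so the d-electron count is 7 − 4 = 3.
In an octahedral field the d³ configuration is t₂g³e_g⁰ (only one arrangement possible), giving 3 unpaired electrons.

3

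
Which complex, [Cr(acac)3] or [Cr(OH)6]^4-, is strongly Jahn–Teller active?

[Cr(OH)6]^4-

[Cr(acac)3]: Summing ligand charges against the 0 overall charge gives an oxidation state of +3 for chromium. Group 6 minus oxidation state 3 gives a d³ configuration. The d³ configuration leaves the e_g set evenly filled (or empty) — no strong Jahn–Teller driving force.
[Cr(OH)6]^4-: Each hydroxide is −1; balancing the −4 overall charge requires Cr(II). Cr sits in group 6, so the d-electron count is 6 − 2 = 4. Hydroxide is a weak-field ligand for a first-row metal, so the complex is high-spin. The t₂g³e_g¹ (high-spin) configuration has an unevenly filled e_g set; the Jahn–Teller theorem predicts a tetragonal distortion (typically axial elongation) to lift the degeneracy.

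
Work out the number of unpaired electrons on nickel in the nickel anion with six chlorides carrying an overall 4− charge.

2

Summing ligand charges against the −4 overall charge gives an oxidation state of +2 for nickel.
Group 10 minus oxidation state 2 gives a d⁸ configuration.
In an octahedral field the d⁸ configuration is t₂g⁶e_g² (only one arrangement possible), giving 2 unpaired electrons.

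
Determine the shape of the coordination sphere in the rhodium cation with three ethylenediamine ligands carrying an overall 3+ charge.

octahedral

Summing ligand charges against the +3 overall charge gives an oxidation state of +3 for rhodium.
Group 9 minus oxidation state 3 gives a d⁶ configuration.
Counting donor atoms: 3×ethylenediamine (bidentate) → 6 donors. Coordination number = 6.
Six donors around a single metal centre give an octahedral coordination sphere.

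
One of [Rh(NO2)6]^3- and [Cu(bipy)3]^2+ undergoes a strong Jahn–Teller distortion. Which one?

[Rh(NO2)6]^3-: Each nitro (N-bound nitrite) is −1; balancing the −3 overall charge requires Rh(III). Rh sits in group 9, so the d-electron count is 9 − 3 = 6. A 4d ion has a large Δₒ and is invariably low-spin. The d⁶ configuration leaves the e_g set evenly filled (or empty) — no strong Jahn–Teller driving force.
[Cu(bipy)3]^2+: 2,2′-bipyridine is neutral; balancing the +2 overall charge requires Cu(II). Cu sits in group 11, so the d-electron count is 11 − 2 = 9. The t₂g⁶e_g³ configuration has an unevenly filled e_g set; the Jahn–Teller theorem predicts a tetragonal distortion (typically axial elongation) to lift the degeneracy.

[Cu(bipy)3]^2+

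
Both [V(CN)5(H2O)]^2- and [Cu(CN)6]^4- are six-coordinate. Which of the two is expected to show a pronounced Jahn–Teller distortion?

[Cu(CN)6]^4-

[V(CN)5(H2O)]^2-: Summing ligand charges against the −2 overall charge gives an oxidation state of +3 for vanadium. V sits in group 5, so the d-electron count is 5 − 3 = 2. The d² configuration leaves the e_g set evenly filled (or empty) — no strong Jahn–Teller driving force.
[Cu(CN)6]^4-: Summing ligand charges against the −4 overall charge gives an oxidation state of +2 for copper. Group 11 minus oxidation state 2 gives a d⁹ configuration. The t₂g⁶e_g³ configuration has an unevenly filled e_g set; the Jahn–Teller theorem predicts a tetragonal distortion (typically axial elongation) to lift the degeneracy.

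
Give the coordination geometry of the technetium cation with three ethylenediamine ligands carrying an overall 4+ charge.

Summing ligand charges against the +4 overall charge gives an oxidation state of +4 for technetium.
Group 7 minus oxidation state 4 gives a d³ configuration.
Counting donor atoms: 3×ethylenediamine (bidentate) → 6 donors. Coordination number = 6.
Six donors around a single metal centre give an octahedral coordination sphere.

octahedral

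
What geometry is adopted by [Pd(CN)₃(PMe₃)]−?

Summing ligand charges against the −1 overall charge gives an oxidation state of +2 for palladium.
Group 10 minus oxidation state 2 gives a d⁸ configuration.
Coordination number: 4.
A 4d d⁸ ion has a large crystal-field splitting; square planar leaves the high-energy d_{x²−y²} orbital empty and maximises CFSE.

square planar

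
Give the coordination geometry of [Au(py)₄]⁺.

tetrahedral

Summing ligand charges against the +1 overall charge gives an oxidation state of +1 for gold.
Group 11 minus oxidation state 1 gives a d¹⁰ configuration.
With 4 monodentate ligands the coordination number is 4.
A d¹⁰ ion has no crystal-field stabilisation preference between square planar and tetrahedral, so four ligands adopt the sterically favoured tetrahedral geometry.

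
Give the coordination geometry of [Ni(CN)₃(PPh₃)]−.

square planar

Ligand charges: each cyanide is −1; triphenylphosphine is neutral. With an overall charge of −1 the nickel centre must be in the +2 oxidation state.
Ni sits in group 10, so the d-electron count is 10 − 2 = 8.
With 4 monodentate ligands the coordination number is 4.
Cyanide and triphenylphosphine are strong-field ligands (high in the spectrochemical series).
A 3d d⁸ ion with strong-field ligands gains enough CFSE to favour square planar over tetrahedral.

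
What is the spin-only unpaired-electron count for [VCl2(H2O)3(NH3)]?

Ligand charges: each chloride is −1; water is neutral; ammonia is neutral. With an overall charge of 0 the vanadium centre must be in the +2 oxidation state.
Group 5 minus oxidation state 2 gives a d³ configuration.
In an octahedral field the d³ configuration is t₂g³e_g⁰ (only one arrangement possible), giving 3 unpaired electrons.

3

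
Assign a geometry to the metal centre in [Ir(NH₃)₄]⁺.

Ligand charges: ammonia is neutral. With an overall charge of +1 the iridium centre must be in the +1 oxidation state.
Iridium is a group-9 element; Ir(I) is therefore d⁸.
With 4 monodentate ligands the coordination number is 4.
A 5d d⁸ ion has a large crystal-field splitting; square planar leaves the high-energy d_{x²−y²} orbital empty and maximises CFSE.

square planar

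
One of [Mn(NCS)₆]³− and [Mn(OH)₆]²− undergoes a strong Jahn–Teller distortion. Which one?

[Mn(NCS)₆]³−

[Mn(NCS)₆]³−: Summing ligand charges against the −3 overall charge gives an oxidation state of +3 for manganese. Group 7 minus oxidation state 3 gives a d⁴ configuration. Isothiocyanate is a weak-field ligand for a first-row metal, so the complex is high-spin. The t₂g³e_g¹ (high-spin) configuration has an unevenly filled e_g set; the Jahn–Teller theorem predicts a tetragonal distortion (typically axial elongation) to lift the degeneracy.
[Mn(OH)₆]²−: Summing ligand charges against the −2 overall charge gives an oxidation state of +4 for manganese. Group 7 minus oxidation state 4 gives a d³ configuration. The d³ configuration leaves the e_g set evenly filled (or empty) — no strong Jahn–Teller driving force.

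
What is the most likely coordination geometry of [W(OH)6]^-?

octahedral

Ligand charges: each hydroxide is −1. With an overall charge of −1 the tungsten centre must be in the +5 oxidation state.
Tungsten is a group-6 element; W(V) is therefore d¹.
With 6 monodentate ligands the coordination number is 6.
Six donors around a single metal centre give an octahedral coordination sphere.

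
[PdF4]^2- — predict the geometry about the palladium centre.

Summing ligand charges against the −2 overall charge gives an oxidation state of +2 for palladium.
Pd sits in group 10, so the d-electron count is 10 − 2 = 8.
Coordination number: 4.
A 4d d⁸ ion has a large crystal-field splitting; square planar leaves the high-energy d_{x²−y²} orbital empty and maximises CFSE.

square planar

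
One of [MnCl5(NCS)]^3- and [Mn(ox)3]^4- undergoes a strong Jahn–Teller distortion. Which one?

[MnCl5(NCS)]^3-: Ligand charges: each chloride is −1; each isothiocyanate is −1. With an overall charge of −3 the manganese centre must be in the +3 oxidation state. Group 7 minus oxidation state 3 gives a d⁴ configuration. Chloride and isothiocyanate are weak-field ligands for a first-row metal, so the complex is high-spin. The t₂g³e_g¹ (high-spin) configuration has an unevenly filled e_g set; the Jahn–Teller theorem predicts a tetragonal distortion (typically axial elongation) to lift the degeneracy.
[Mn(ox)3]^4-: Each oxalate is −2; balancing the −4 overall charge requires Mn(II). Manganese is a group-7 element; Mn(II) is therefore d⁵. Oxalate is a weak-field ligand for a first-row metal, so the complex is high-spin. The d⁵ configuration leaves the e_g set evenly filled (or empty) — no strong Jahn–Teller driving force.

[MnCl5(NCS)]^3-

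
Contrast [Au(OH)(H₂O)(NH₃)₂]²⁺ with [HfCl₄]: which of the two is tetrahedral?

For [Au(OH)(H₂O)(NH₃)₂]²⁺: Ligand charges: each hydroxide is −1; water is neutral; ammonia is neutral. With an overall charge of +2 the gold centre must be in the +3 oxidation state. Au sits in group 11, so the d-electron count is 11 − 3 = 8. A 5d d⁸ ion has a large crystal-field splitting; square planar leaves the high-energy d_{x²−y²} orbital empty and maximises CFSE. → square planar.
For [HfCl₄]: Summing ligand charges against the 0 overall charge gives an oxidation state of +4 for hafnium. Group 4 minus oxidation state 4 gives a d⁰ configuration. A d⁰ ion has no crystal-field stabilisation preference between square planar and tetrahedral, so four ligands adopt the sterically favoured tetrahedral geometry. → tetrahedral.

[HfCl₄]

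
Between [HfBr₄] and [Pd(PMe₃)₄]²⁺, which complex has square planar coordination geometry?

[Pd(PMe₃)₄]²⁺

For [HfBr₄]: Summing ligand charges against the 0 overall charge gives an oxidation state of +4 for hafnium. Hafnium is a group-4 element; Hf(IV) is therefore d⁰. A d⁰ ion has no crystal-field stabilisation preference between square planar and tetrahedral, so four ligands adopt the sterically favoured tetrahedral geometry. → tetrahedral.
For [Pd(PMe₃)₄]²⁺: Trimethylphosphine is neutral; balancing the +2 overall charge requires Pd(II). Group 10 minus oxidation state 2 gives a d⁸ configuration. A 4d d⁸ ion has a large crystal-field splitting; square planar leaves the high-energy d_{x²−y²} orbital empty and maximises CFSE. → square planar.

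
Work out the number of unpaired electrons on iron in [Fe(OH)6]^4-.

Ligand charges: each hydroxide is −1. With an overall charge of −4 the iron centre must be in the +2 oxidation state.
Fe sits in group 8, so the d-electron count is 8 − 2 = 6.
The spin state decides the count: Hydroxide is a weak-field ligand for a first-row metal, so the complex is high-spin.
An octahedral high-spin d⁶ ion is t₂g⁴e_g², giving 4 unpaired electrons.

4 unpaired electrons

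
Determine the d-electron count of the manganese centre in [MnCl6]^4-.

Ligand charges: each chloride is −1. With an overall charge of −4 the manganese centre must be in the +2 oxidation state.
Mn sits in group 7, so the d-electron count is 7 − 2 = 5.

d⁵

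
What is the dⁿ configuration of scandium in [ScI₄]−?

Ligand charges: each iodide is −1. With an overall charge of −1 the scandium centre must be in the +3 oxidation state.
Sc sits in group 3, so the d-electron count is 3 − 3 = 0.

d⁰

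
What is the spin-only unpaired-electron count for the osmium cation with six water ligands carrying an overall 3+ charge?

Water is neutral; balancing the +3 overall charge requires Os(III).
Os sits in group 8, so the d-electron count is 8 − 3 = 5.
The spin state decides the count: a 5d ion has a large Δₒ and is invariably low-spin.
An octahedral low-spin d⁵ ion is t₂g⁵e_g⁰, giving 1 unpaired electron.

1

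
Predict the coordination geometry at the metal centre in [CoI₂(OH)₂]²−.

tetrahedral

Ligand charges: each iodide is −1; each hydroxide is −1. With an overall charge of −2 the cobalt centre must be in the +2 oxidation state.
Group 9 minus oxidation state 2 gives a d⁷ configuration.
Coordination number: 4.
Hydroxide and iodide are weak-field ligands.
For a high-spin 3d d⁷ ion with weak-field ligands the small Δₜ gives little square-planar CFSE advantage, so four ligands adopt the sterically favoured tetrahedral geometry.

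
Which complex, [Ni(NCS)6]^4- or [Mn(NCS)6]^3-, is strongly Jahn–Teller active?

[Ni(NCS)6]^4-: Summing ligand charges against the −4 overall charge gives an oxidation state of +2 for nickel. Group 10 minus oxidation state 2 gives a d⁸ configuration. The d⁸ configuration leaves the e_g set evenly filled (or empty) — no strong Jahn–Teller driving force.
[Mn(NCS)6]^3-: Each isothiocyanate is −1; balancing the −3 overall charge requires Mn(III). Group 7 minus oxidation state 3 gives a d⁴ configuration. Isothiocyanate is a weak-field ligand for a first-row metal, so the complex is high-spin. The t₂g³e_g¹ (high-spin) configuration has an unevenly filled e_g set; the Jahn–Teller theorem predicts a tetragonal distortion (typically axial elongation) to lift the degeneracy.

[Mn(NCS)6]^3-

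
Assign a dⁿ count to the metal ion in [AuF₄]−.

Each fluoride is −1; balancing the −1 overall charge requires Au(III).
Gold is a group-11 element; Au(III) is therefore d⁸.

d8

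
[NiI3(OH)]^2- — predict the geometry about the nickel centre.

tetrahedral

Ligand charges: each iodide is −1; each hydroxide is −1. With an overall charge of −2 the nickel centre must be in the +2 oxidation state.
Ni sits in group 10, so the d-electron count is 10 − 2 = 8.
With 4 monodentate ligands the coordination number is 4.
Hydroxide and iodide are weak-field ligands.
With weak-field ligands the CFSE gain from square planar is small, so a 3d d⁸ ion takes the sterically preferred tetrahedral geometry.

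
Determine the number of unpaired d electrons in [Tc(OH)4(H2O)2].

3

Each hydroxide is −1; water is neutral; balancing the 0 overall charge requires Tc(IV).
Technetium is a group-7 element; Tc(IV) is therefore d³.
In an octahedral field the d³ configuration is t₂g³e_g⁰ (only one arrangement possible), giving 3 unpaired electrons.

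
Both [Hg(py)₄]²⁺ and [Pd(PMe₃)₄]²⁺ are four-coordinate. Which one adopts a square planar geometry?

For [Hg(py)₄]²⁺: Summing ligand charges against the +2 overall charge gives an oxidation state of +2 for mercury. Mercury is a group-12 element; Hg(II) is therefore d¹⁰. A d¹⁰ ion has no crystal-field stabilisation preference between square planar and tetrahedral, so four ligands adopt the sterically favoured tetrahedral geometry. → tetrahedral.
For [Pd(PMe₃)₄]²⁺: Summing ligand charges against the +2 overall charge gives an oxidation state of +2 for palladium. Group 10 minus oxidation state 2 gives a d⁸ configuration. A 4d d⁸ ion has a large crystal-field splitting; square planar leaves the high-energy d_{x²−y²} orbital empty and maximises CFSE. → square planar.

[Pd(PMe₃)₄]²⁺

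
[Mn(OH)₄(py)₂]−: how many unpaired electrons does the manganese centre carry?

4

Each hydroxide is −1; pyridine is neutral; balancing the −1 overall charge requires Mn(III).
Group 7 minus oxidation state 3 gives a d⁴ configuration.
The spin state decides the count: Hydroxide is a weak-field ligand for a first-row metal, so the complex is high-spin.
An octahedral high-spin d⁴ ion is t₂g³e_g¹, giving 4 unpaired electrons.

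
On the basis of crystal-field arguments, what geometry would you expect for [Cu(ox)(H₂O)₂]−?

Ligand charges: each oxalate is −2; water is neutral. With an overall charge of −1 the copper centre must be in the +1 oxidation state.
Copper is a group-11 element; Cu(I) is therefore d¹⁰.
Counting donor atoms: 1×oxalate (bidentate) → 2 donors; 2×water (monodentate) → 2 donors. Coordination number = 4.
A d¹⁰ ion has no crystal-field stabilisation preference between square planar and tetrahedral, so four ligands adopt the sterically favoured tetrahedral geometry.

tetrahedral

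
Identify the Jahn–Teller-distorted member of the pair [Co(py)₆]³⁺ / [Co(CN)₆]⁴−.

[Co(py)₆]³⁺: Ligand charges: pyridine is neutral. With an overall charge of +3 the cobalt centre must be in the +3 oxidation state. Group 9 minus oxidation state 3 gives a d⁶ configuration. Co(III) has an exceptionally large octahedral splitting and is low-spin with essentially every ligand except fluoride. The d⁶ configuration leaves the e_g set evenly filled (or empty) — no strong Jahn–Teller driving force.
[Co(CN)₆]⁴−: Each cyanide is −1; balancing the −4 overall charge requires Co(II). Cobalt is a group-9 element; Co(II) is therefore d⁷. Cyanide is a strong-field ligand (high in the spectrochemical series) for a first-row metal, so the complex is low-spin. The t₂g⁶e_g¹ (low-spin) configuration has an unevenly filled e_g set; the Jahn–Teller theorem predicts a tetragonal distortion (typically axial elongation) to lift the degeneracy.

[Co(CN)₆]⁴−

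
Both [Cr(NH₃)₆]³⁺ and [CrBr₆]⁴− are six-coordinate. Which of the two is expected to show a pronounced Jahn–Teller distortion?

[CrBr₆]⁴−

[Cr(NH₃)₆]³⁺: Ligand charges: ammonia is neutral. With an overall charge of +3 the chromium centre must be in the +3 oxidation state. Chromium is a group-6 element; Cr(III) is therefore d³. The d³ configuration leaves the e_g set evenly filled (or empty) — no strong Jahn–Teller driving force.
[CrBr₆]⁴−: Summing ligand charges against the −4 overall charge gives an oxidation state of +2 for chromium. Group 6 minus oxidation state 2 gives a d⁴ configuration. Bromide is a weak-field ligand for a first-row metal, so the complex is high-spin. The t₂g³e_g¹ (high-spin) configuration has an unevenly filled e_g set; the Jahn–Teller theorem predicts a tetragonal distortion (typically axial elongation) to lift the degeneracy.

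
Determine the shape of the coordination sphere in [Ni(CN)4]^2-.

Ligand charges: each cyanide is −1. With an overall charge of −2 the nickel centre must be in the +2 oxidation state.
Group 10 minus oxidation state 2 gives a d⁸ configuration.
With 4 monodentate ligands the coordination number is 4.
Cyanide is a strong-field ligand (high in the spectrochemical series).
A 3d d⁸ ion with strong-field ligands gains enough CFSE to favour square planar over tetrahedral.

square planar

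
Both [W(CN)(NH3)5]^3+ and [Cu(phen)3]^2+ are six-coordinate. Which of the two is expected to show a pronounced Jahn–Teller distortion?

[Cu(phen)3]^2+

[W(CN)(NH3)5]^3+: Ligand charges: each cyanide is −1; ammonia is neutral. With an overall charge of +3 the tungsten centre must be in the +4 oxidation state. Tungsten is a group-6 element; W(IV) is therefore d². The d² configuration leaves the e_g set evenly filled (or empty) — no strong Jahn–Teller driving force.
[Cu(phen)3]^2+: 1,10-phenanthroline is neutral; balancing the +2 overall charge requires Cu(II). Cu sits in group 11, so the d-electron count is 11 − 2 = 9. The t₂g⁶e_g³ configuration has an unevenly filled e_g set; the Jahn–Teller theorem predicts a tetragonal distortion (typically axial elongation) to lift the degeneracy.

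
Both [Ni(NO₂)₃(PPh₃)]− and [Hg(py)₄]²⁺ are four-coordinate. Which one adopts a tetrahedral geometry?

[Hg(py)₄]²⁺

For [Ni(NO₂)₃(PPh₃)]−: Each nitro (N-bound nitrite) is −1; triphenylphosphine is neutral; balancing the −1 overall charge requires Ni(II). Nickel is a group-10 element; Ni(II) is therefore d⁸. Nitro (N-bound nitrite) and triphenylphosphine are strong-field ligands (high in the spectrochemical series). A 3d d⁸ ion with strong-field ligands gains enough CFSE to favour square planar over tetrahedral. → square planar.
For [Hg(py)₄]²⁺: Ligand charges: pyridine is neutral. With an overall charge of +2 the mercury centre must be in the +2 oxidation state. Mercury is a group-12 element; Hg(II) is therefore d¹⁰. A d¹⁰ ion has no crystal-field stabilisation preference between square planar and tetrahedral, so four ligands adopt the sterically favoured tetrahedral geometry. → tetrahedral.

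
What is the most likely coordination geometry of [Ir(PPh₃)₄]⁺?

square planar

Triphenylphosphine is neutral; balancing the +1 overall charge requires Ir(I).
Group 9 minus oxidation state 1 gives a d⁸ configuration.
Coordination number: 4.
A 5d d⁸ ion has a large crystal-field splitting; square planar leaves the high-energy d_{x²−y²} orbital empty and maximises CFSE.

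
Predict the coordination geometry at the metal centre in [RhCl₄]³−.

Each chloride is −1; balancing the −3 overall charge requires Rh(I).
Group 9 minus oxidation state 1 gives a d⁸ configuration.
With 4 monodentate ligands the coordination number is 4.
A 4d d⁸ ion has a large crystal-field splitting; square planar leaves the high-energy d_{x²−y²} orbital empty and maximises CFSE.

square planar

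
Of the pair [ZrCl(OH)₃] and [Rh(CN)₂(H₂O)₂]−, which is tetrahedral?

[ZrCl(OH)₃]

For [ZrCl(OH)₃]: Ligand charges: each chloride is −1; each hydroxide is −1. With an overall charge of 0 the zirconium centre must be in the +4 oxidation state. Zirconium is a group-4 element; Zr(IV) is therefore d⁰. A d⁰ ion has no crystal-field stabilisation preference between square planar and tetrahedral, so four ligands adopt the sterically favoured tetrahedral geometry. → tetrahedral.
For [Rh(CN)₂(H₂O)₂]−: Summing ligand charges against the −1 overall charge gives an oxidation state of +1 for rhodium. Rh sits in group 9, so the d-electron count is 9 − 1 = 8. A 4d d⁸ ion has a large crystal-field splitting; square planar leaves the high-energy d_{x²−y²} orbital empty and maximises CFSE. → square planar.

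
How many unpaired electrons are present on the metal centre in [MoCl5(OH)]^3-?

Summing ligand charges against the −3 overall charge gives an oxidation state of +3 for molybdenum.
Group 6 minus oxidation state 3 gives a d³ configuration.
In an octahedral field the d³ configuration is t₂g³e_g⁰ (only one arrangement possible), giving 3 unpaired electrons.

3 unpaired electrons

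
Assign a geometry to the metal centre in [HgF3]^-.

Summing ligand charges against the −1 overall charge gives an oxidation state of +2 for mercury.
Mercury is a group-12 element; Hg(II) is therefore d¹⁰.
With 3 monodentate ligands the coordination number is 3.
Three ligands around a d¹⁰ centre minimise repulsion in a trigonal-planar arrangement.

trigonal planar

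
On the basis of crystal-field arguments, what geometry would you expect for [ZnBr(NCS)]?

Each bromide is −1; each isothiocyanate is −1; balancing the 0 overall charge requires Zn(II).
Zn sits in group 12, so the d-electron count is 12 − 2 = 10.
With 2 monodentate ligands the coordination number is 2.
A d¹⁰ ion with only two ligands adopts a linear arrangement (sp hybridisation; no CFSE preference).

linear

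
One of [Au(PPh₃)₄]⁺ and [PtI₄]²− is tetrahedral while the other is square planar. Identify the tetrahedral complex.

[Au(PPh₃)₄]⁺

For [Au(PPh₃)₄]⁺: Summing ligand charges against the +1 overall charge gives an oxidation state of +1 for gold. Gold is a group-11 element; Au(I) is therefore d¹⁰. A d¹⁰ ion has no crystal-field stabilisation preference between square planar and tetrahedral, so four ligands adopt the sterically favoured tetrahedral geometry. → tetrahedral.
For [PtI₄]²−: Summing ligand charges against the −2 overall charge gives an oxidation state of +2 for platinum. Platinum is a group-10 element; Pt(II) is therefore d⁸. A 5d d⁸ ion has a large crystal-field splitting; square planar leaves the high-energy d_{x²−y²} orbital empty and maximises CFSE. → square planar.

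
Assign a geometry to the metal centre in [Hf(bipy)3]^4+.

Summing ligand charges against the +4 overall charge gives an oxidation state of +4 for hafnium.
Hafnium is a group-4 element; Hf(IV) is therefore d⁰.
Counting donor atoms: 3×2,2′-bipyridine (bidentate) → 6 donors. Coordination number = 6.
Six donors around a single metal centre give an octahedral coordination sphere.

octahedral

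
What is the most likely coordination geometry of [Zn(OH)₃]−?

trigonal planar

Each hydroxide is −1; balancing the −1 overall charge requires Zn(II).
Group 12 minus oxidation state 2 gives a d¹⁰ configuration.
With 3 monodentate ligands the coordination number is 3.
Three ligands around a d¹⁰ centre minimise repulsion in a trigonal-planar arrangement.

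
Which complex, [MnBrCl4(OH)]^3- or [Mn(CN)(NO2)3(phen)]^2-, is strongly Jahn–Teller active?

[MnBrCl4(OH)]^3-

[MnBrCl4(OH)]^3-: Ligand charges: each bromide is −1; each chloride is −1; each hydroxide is −1. With an overall charge of −3 the manganese centre must be in the +3 oxidation state. Manganese is a group-7 element; Mn(III) is therefore d⁴. Bromide, chloride, and hydroxide are weak-field ligands for a first-row metal, so the complex is high-spin. The t₂g³e_g¹ (high-spin) configuration has an unevenly filled e_g set; the Jahn–Teller theorem predicts a tetragonal distortion (typically axial elongation) to lift the degeneracy.
[Mn(CN)(NO2)3(phen)]^2-: Each cyanide is −1; each nitro (N-bound nitrite) is −1; 1,10-phenanthroline is neutral; balancing the −2 overall charge requires Mn(II). Manganese is a group-7 element; Mn(II) is therefore d⁵. Cyanide and nitro (N-bound nitrite) are strong-field ligands (high in the spectrochemical series) for a first-row metal, so the complex is low-spin. The d⁵ configuration leaves the e_g set evenly filled (or empty) — no strong Jahn–Teller driving force.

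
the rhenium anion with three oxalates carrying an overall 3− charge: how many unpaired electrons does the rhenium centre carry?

2 unpaired electrons

Summing ligand charges against the −3 overall charge gives an oxidation state of +3 for rhenium.
Rhenium is a group-7 element; Re(III) is therefore d⁴.
Counting donor atoms: 3×oxalate (bidentate) → 6 donors. Coordination number = 6.
The spin state decides the count: a 5d ion has a large Δₒ and is invariably low-spin.
An octahedral low-spin d⁴ ion is t₂g⁴e_g⁰, giving 2 unpaired electrons.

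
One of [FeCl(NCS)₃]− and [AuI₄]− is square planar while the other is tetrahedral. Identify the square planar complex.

For [FeCl(NCS)₃]−: Summing ligand charges against the −1 overall charge gives an oxidation state of +3 for iron. Fe sits in group 8, so the d-electron count is 8 − 3 = 5. A high-spin d⁵ ion has zero CFSE in either geometry, so four ligands adopt the sterically favoured tetrahedral geometry. → tetrahedral.
For [AuI₄]−: Each iodide is −1; balancing the −1 overall charge requires Au(III). Group 11 minus oxidation state 3 gives a d⁸ configuration. A 5d d⁸ ion has a large crystal-field splitting; square planar leaves the high-energy d_{x²−y²} orbital empty and maximises CFSE. → square planar.

[AuI₄]−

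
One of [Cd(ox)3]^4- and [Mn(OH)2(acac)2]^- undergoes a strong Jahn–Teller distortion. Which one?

[Mn(OH)2(acac)2]^-

[Cd(ox)3]^4-: Summing ligand charges against the −4 overall charge gives an oxidation state of +2 for cadmium. Cd sits in group 12, so the d-electron count is 12 − 2 = 10. The d¹⁰ configuration leaves the e_g set evenly filled (or empty) — no strong Jahn–Teller driving force.
[Mn(OH)2(acac)2]^-: Summing ligand charges against the −1 overall charge gives an oxidation state of +3 for manganese. Group 7 minus oxidation state 3 gives a d⁴ configuration. Acetylacetonate and hydroxide are weak-field ligands for a first-row metal, so the complex is high-spin. The t₂g³e_g¹ (high-spin) configuration has an unevenly filled e_g set; the Jahn–Teller theorem predicts a tetragonal distortion (typically axial elongation) to lift the degeneracy.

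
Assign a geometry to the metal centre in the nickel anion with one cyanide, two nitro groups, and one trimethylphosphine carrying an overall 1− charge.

square planar

Summing ligand charges against the −1 overall charge gives an oxidation state of +2 for nickel.
Group 10 minus oxidation state 2 gives a d⁸ configuration.
With 4 monodentate ligands the coordination number is 4.
Cyanide, nitro (N-bound nitrite), and trimethylphosphine are strong-field ligands (high in the spectrochemical series).
A 3d d⁸ ion with strong-field ligands gains enough CFSE to favour square planar over tetrahedral.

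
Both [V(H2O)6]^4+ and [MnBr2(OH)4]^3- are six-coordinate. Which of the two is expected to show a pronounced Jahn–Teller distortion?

[V(H2O)6]^4+: Water is neutral; balancing the +4 overall charge requires V(IV). Group 5 minus oxidation state 4 gives a d¹ configuration. The d¹ configuration leaves the e_g set evenly filled (or empty) — no strong Jahn–Teller driving force.
[MnBr2(OH)4]^3-: Each bromide is −1; each hydroxide is −1; balancing the −3 overall charge requires Mn(III). Manganese is a group-7 element; Mn(III) is therefore d⁴. Bromide and hydroxide are weak-field ligands for a first-row metal, so the complex is high-spin. The t₂g³e_g¹ (high-spin) configuration has an unevenly filled e_g set; the Jahn–Teller theorem predicts a tetragonal distortion (typically axial elongation) to lift the degeneracy.

[MnBr2(OH)4]^3-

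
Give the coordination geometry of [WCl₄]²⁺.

tetrahedral

Each chloride is −1; balancing the +2 overall charge requires W(VI).
Tungsten is a group-6 element; W(VI) is therefore d⁰.
With 4 monodentate ligands the coordination number is 4.
A d⁰ ion has no crystal-field stabilisation preference between square planar and tetrahedral, so four ligands adopt the sterically favoured tetrahedral geometry.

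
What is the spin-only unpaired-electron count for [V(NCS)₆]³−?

2

Summing ligand charges against the −3 overall charge gives an oxidation state of +3 for vanadium.
Group 5 minus oxidation state 3 gives a d² configuration.
In an octahedral field the d² configuration is t₂g²e_g⁰ (only one arrangement possible), giving 2 unpaired electrons.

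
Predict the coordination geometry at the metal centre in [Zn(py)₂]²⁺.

linear

Ligand charges: pyridine is neutral. With an overall charge of +2 the zinc centre must be in the +2 oxidation state.
Zinc is a group-12 element; Zn(II) is therefore d¹⁰.
With 2 monodentate ligands the coordination number is 2.
A d¹⁰ ion with only two ligands adopts a linear arrangement (sp hybridisation; no CFSE preference).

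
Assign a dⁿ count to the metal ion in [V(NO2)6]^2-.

Each nitro (N-bound nitrite) is −1; balancing the −2 overall charge requires V(IV).
V sits in group 5, so the d-electron count is 5 − 4 = 1.

d1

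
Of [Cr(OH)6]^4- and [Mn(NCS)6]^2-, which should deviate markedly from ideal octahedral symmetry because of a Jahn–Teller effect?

[Cr(OH)6]^4-: Summing ligand charges against the −4 overall charge gives an oxidation state of +2 for chromium. Cr sits in group 6, so the d-electron count is 6 − 2 = 4. Hydroxide is a weak-field ligand for a first-row metal, so the complex is high-spin. The t₂g³e_g¹ (high-spin) configuration has an unevenly filled e_g set; the Jahn–Teller theorem predicts a tetragonal distortion (typically axial elongation) to lift the degeneracy.
[Mn(NCS)6]^2-: Ligand charges: each isothiocyanate is −1. With an overall charge of −2 the manganese centre must be in the +4 oxidation state. Mn sits in group 7, so the d-electron count is 7 − 4 = 3. The d³ configuration leaves the e_g set evenly filled (or empty) — no strong Jahn–Teller driving force.

[Cr(OH)6]^4-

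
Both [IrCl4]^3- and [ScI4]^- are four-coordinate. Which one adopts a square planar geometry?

For [IrCl4]^3-: Ligand charges: each chloride is −1. With an overall charge of −3 the iridium centre must be in the +1 oxidation state. Group 9 minus oxidation state 1 gives a d⁸ configuration. A 5d d⁸ ion has a large crystal-field splitting; square planar leaves the high-energy d_{x²−y²} orbital empty and maximises CFSE. → square planar.
For [ScI4]^-: Each iodide is −1; balancing the −1 overall charge requires Sc(III). Sc sits in group 3, so the d-electron count is 3 − 3 = 0. A d⁰ ion has no crystal-field stabilisation preference between square planar and tetrahedral, so four ligands adopt the sterically favoured tetrahedral geometry. → tetrahedral.

[IrCl4]^3-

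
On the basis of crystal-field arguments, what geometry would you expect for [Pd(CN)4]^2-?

Summing ligand charges against the −2 overall charge gives an oxidation state of +2 for palladium.
Group 10 minus oxidation state 2 gives a d⁸ configuration.
Coordination number: 4.
A 4d d⁸ ion has a large crystal-field splitting; square planar leaves the high-energy d_{x²−y²} orbital empty and maximises CFSE.

square planar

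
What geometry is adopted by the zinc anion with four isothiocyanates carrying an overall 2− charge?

Ligand charges: each isothiocyanate is −1. With an overall charge of −2 the zinc centre must be in the +2 oxidation state.
Zinc is a group-12 element; Zn(II) is therefore d¹⁰.
Coordination number: 4.
A d¹⁰ ion has no crystal-field stabilisation preference between square planar and tetrahedral, so four ligands adopt the sterically favoured tetrahedral geometry.

tetrahedral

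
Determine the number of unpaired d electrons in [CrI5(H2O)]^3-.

4 unpaired electrons

Ligand charges: each iodide is −1; water is neutral. With an overall charge of −3 the chromium centre must be in the +2 oxidation state.
Group 6 minus oxidation state 2 gives a d⁴ configuration.
The spin state decides the count: Iodide is a weak-field ligand for a first-row metal, so the complex is high-spin.
An octahedral high-spin d⁴ ion is t₂g³e_g¹, giving 4 unpaired electrons.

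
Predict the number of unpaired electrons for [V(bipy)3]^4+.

1

Ligand charges: 2,2′-bipyridine is neutral. With an overall charge of +4 the vanadium centre must be in the +4 oxidation state.
Group 5 minus oxidation state 4 gives a d¹ configuration.
Counting donor atoms: 3×2,2′-bipyridine (bidentate) → 6 donors. Coordination number = 6.
In an octahedral field the d¹ configuration is t₂g¹e_g⁰ (only one arrangement possible), giving 1 unpaired electron.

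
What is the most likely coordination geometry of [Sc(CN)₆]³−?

octahedral

Ligand charges: each cyanide is −1. With an overall charge of −3 the scandium centre must be in the +3 oxidation state.
Group 3 minus oxidation state 3 gives a d⁰ configuration.
With 6 monodentate ligands the coordination number is 6.
Six donors around a single metal centre give an octahedral coordination sphere.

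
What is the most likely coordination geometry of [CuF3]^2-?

Each fluoride is −1; balancing the −2 overall charge requires Cu(I).
Copper is a group-11 element; Cu(I) is therefore d¹⁰.
Coordination number: 3.
Three ligands around a d¹⁰ centre minimise repulsion in a trigonal-planar arrangement.

trigonal planar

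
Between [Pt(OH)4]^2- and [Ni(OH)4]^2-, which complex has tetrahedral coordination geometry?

[Ni(OH)4]^2-

For [Pt(OH)4]^2-: Each hydroxide is −1; balancing the −2 overall charge requires Pt(II). Pt sits in group 10, so the d-electron count is 10 − 2 = 8. A 5d d⁸ ion has a large crystal-field splitting; square planar leaves the high-energy d_{x²−y²} orbital empty and maximises CFSE. → square planar.
For [Ni(OH)4]^2-: Summing ligand charges against the −2 overall charge gives an oxidation state of +2 for nickel. Ni sits in group 10, so the d-electron count is 10 − 2 = 8. Hydroxide is a weak-field ligand. With weak-field ligands the CFSE gain from square planar is small, so a 3d d⁸ ion takes the sterically preferred tetrahedral geometry. → tetrahedral.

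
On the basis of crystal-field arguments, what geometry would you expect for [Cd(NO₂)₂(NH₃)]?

trigonal planar

Each nitro (N-bound nitrite) is −1; ammonia is neutral; balancing the 0 overall charge requires Cd(II).
Group 12 minus oxidation state 2 gives a d¹⁰ configuration.
With 3 monodentate ligands the coordination number is 3.
Three ligands around a d¹⁰ centre minimise repulsion in a trigonal-planar arrangement.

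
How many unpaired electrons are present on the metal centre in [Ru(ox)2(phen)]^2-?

Ligand charges: each oxalate is −2; 1,10-phenanthroline is neutral. With an overall charge of −2 the ruthenium centre must be in the +2 oxidation state.
Group 8 minus oxidation state 2 gives a d⁶ configuration.
Counting donor atoms: 2×oxalate (bidentate) → 4 donors; 1×1,10-phenanthroline (bidentate) → 2 donors. Coordination number = 6.
The spin state decides the count: a 4d ion has a large Δₒ and is invariably low-spin.
An octahedral low-spin d⁶ ion is t₂g⁶e_g⁰, giving 0 unpaired electrons.

0 unpaired electrons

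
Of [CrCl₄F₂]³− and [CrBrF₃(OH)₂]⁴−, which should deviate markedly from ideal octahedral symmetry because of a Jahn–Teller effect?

[CrBrF₃(OH)₂]⁴−

[CrCl₄F₂]³−: Ligand charges: each chloride is −1; each fluoride is −1. With an overall charge of −3 the chromium centre must be in the +3 oxidation state. Cr sits in group 6, so the d-electron count is 6 − 3 = 3. The d³ configuration leaves the e_g set evenly filled (or empty) — no strong Jahn–Teller driving force.
[CrBrF₃(OH)₂]⁴−: Each bromide is −1; each fluoride is −1; each hydroxide is −1; balancing the −4 overall charge requires Cr(II). Chromium is a group-6 element; Cr(II) is therefore d⁴. Bromide, fluoride, and hydroxide are weak-field ligands for a first-row metal, so the complex is high-spin. The t₂g³e_g¹ (high-spin) configuration has an unevenly filled e_g set; the Jahn–Teller theorem predicts a tetragonal distortion (typically axial elongation) to lift the degeneracy.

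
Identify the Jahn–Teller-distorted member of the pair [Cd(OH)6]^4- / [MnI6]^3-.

[Cd(OH)6]^4-: Ligand charges: each hydroxide is −1. With an overall charge of −4 the cadmium centre must be in the +2 oxidation state. Group 12 minus oxidation state 2 gives a d¹⁰ configuration. The d¹⁰ configuration leaves the e_g set evenly filled (or empty) — no strong Jahn–Teller driving force.
[MnI6]^3-: Summing ligand charges against the −3 overall charge gives an oxidation state of +3 for manganese. Group 7 minus oxidation state 3 gives a d⁴ configuration. Iodide is a weak-field ligand for a first-row metal, so the complex is high-spin. The t₂g³e_g¹ (high-spin) configuration has an unevenly filled e_g set; the Jahn–Teller theorem predicts a tetragonal distortion (typically axial elongation) to lift the degeneracy.

[MnI6]^3-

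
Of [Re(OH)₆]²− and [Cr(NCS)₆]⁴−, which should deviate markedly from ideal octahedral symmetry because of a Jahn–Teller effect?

[Cr(NCS)₆]⁴−

[Re(OH)₆]²−: Ligand charges: each hydroxide is −1. With an overall charge of −2 the rhenium centre must be in the +4 oxidation state. Re sits in group 7, so the d-electron count is 7 − 4 = 3. The d³ configuration leaves the e_g set evenly filled (or empty) — no strong Jahn–Teller driving force.
[Cr(NCS)₆]⁴−: Each isothiocyanate is −1; balancing the −4 overall charge requires Cr(II). Group 6 minus oxidation state 2 gives a d⁴ configuration. Isothiocyanate is a weak-field ligand for a first-row metal, so the complex is high-spin. The t₂g³e_g¹ (high-spin) configuration has an unevenly filled e_g set; the Jahn–Teller theorem predicts a tetragonal distortion (typically axial elongation) to lift the degeneracy.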